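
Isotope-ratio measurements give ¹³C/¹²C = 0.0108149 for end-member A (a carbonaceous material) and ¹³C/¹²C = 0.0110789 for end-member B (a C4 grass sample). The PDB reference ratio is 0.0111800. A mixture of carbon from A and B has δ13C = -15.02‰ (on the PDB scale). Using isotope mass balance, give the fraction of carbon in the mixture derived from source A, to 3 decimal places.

0.253

δ_A = (0.0108149/0.0111800 − 1)×1000 = (0.967343 − 1)×1000 = -32.657‰
δ_B = (0.0110789/0.0111800 − 1)×1000 = (0.990957 − 1)×1000 = -9.043‰
f_A = (δ_mix − δ_B)/(δ_A − δ_B) = (-15.02 − (-9.043))/(-32.657 − (-9.043))
f_A = -5.977 / -23.614 = 0.2531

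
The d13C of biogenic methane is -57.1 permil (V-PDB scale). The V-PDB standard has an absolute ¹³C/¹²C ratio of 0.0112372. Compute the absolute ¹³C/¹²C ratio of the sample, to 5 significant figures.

R_sample = R_standard × (d13C/1000 + 1)
R_sample = 0.0112372 × (-57.1/1000 + 1) = 0.0112372 × 0.942900
R_sample = 0.0105956

0.010596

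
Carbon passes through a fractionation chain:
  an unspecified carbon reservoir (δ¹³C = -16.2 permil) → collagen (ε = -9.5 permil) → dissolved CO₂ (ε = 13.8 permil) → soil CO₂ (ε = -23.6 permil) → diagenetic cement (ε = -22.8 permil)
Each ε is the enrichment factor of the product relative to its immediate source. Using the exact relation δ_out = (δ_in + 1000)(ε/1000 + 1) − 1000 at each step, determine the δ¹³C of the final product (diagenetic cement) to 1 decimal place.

-57.4 permil

step 1: δ = (-16.20 + 1000)·(-9.5/1000 + 1) − 1000 = -25.55 permil
step 2: δ = (-25.55 + 1000)·(13.8/1000 + 1) − 1000 = -12.10 permil
step 3: δ = (-12.10 + 1000)·(-23.6/1000 + 1) − 1000 = -35.41 permil
step 4: δ = (-35.41 + 1000)·(-22.8/1000 + 1) − 1000 = -57.41 permil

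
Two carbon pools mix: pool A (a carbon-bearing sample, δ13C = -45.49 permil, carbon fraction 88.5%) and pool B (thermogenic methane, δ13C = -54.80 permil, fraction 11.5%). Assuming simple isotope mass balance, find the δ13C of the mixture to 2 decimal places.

δ_mix = f_A·δ_A + f_B·δ_B
δ_mix = 0.885 × (-45.49) + 0.115 × (-54.80)
δ_mix = -40.259 + -6.302 = -46.561 permil

-46.56 permil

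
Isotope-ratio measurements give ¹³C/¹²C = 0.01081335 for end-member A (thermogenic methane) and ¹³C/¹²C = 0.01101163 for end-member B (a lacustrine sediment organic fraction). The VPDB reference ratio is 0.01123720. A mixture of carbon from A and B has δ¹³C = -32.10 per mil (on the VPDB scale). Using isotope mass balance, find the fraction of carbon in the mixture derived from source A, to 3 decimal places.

0.682

δ_A = (0.01081335/0.01123720 − 1)×1000 = (0.962282 − 1)×1000 = -37.718 per mil
δ_B = (0.01101163/0.01123720 − 1)×1000 = (0.979926 − 1)×1000 = -20.074 per mil
f_A = (δ_mix − δ_B)/(δ_A − δ_B) = (-32.10 − (-20.074))/(-37.718 − (-20.074))
f_A = -12.026 / -17.645 = 0.6816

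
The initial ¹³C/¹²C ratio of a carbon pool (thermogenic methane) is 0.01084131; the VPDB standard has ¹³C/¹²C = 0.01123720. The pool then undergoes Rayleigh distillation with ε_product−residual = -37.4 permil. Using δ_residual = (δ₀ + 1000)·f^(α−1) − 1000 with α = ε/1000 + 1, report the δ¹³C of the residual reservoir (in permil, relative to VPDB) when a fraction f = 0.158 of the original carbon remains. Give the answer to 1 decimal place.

33.7 permil

δ₀ = (0.01084131/0.01123720 − 1)×1000 = (0.964770 − 1)×1000 = -35.230 permil
α − 1 = ε/1000 = -0.0374
f^(α−1) = 0.158^(-0.0374) = 1.071446
δ_res = (-35.230 + 1000) × 1.071446 − 1000 = 1033.698 − 1000 = 33.70 permil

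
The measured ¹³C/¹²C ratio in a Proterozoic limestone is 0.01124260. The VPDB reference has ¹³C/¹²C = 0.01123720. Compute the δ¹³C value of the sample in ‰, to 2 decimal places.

δ¹³C = (R_sample / R_standard − 1) × 1000
R_sample / R_standard = 0.01124260 / 0.01123720 = 1.000481
δ¹³C = (1.000481 − 1) × 1000 = 0.481‰

0.48‰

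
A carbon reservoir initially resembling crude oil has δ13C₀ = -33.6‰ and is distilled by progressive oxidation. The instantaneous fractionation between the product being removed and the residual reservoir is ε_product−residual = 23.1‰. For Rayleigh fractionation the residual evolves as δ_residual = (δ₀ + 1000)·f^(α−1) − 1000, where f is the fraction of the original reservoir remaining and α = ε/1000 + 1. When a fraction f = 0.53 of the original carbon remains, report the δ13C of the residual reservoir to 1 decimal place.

Rayleigh residual: δ_res = (δ₀ + 1000)·f^(α−1) − 1000
α = ε/1000 + 1 = 1.02310, so α − 1 = 0.02310
f^(α−1) = 0.53^(0.02310) = 0.985441
δ_res = (-33.6 + 1000) × 0.985441 − 1000 = 952.331 − 1000 = -47.67‰

-47.7‰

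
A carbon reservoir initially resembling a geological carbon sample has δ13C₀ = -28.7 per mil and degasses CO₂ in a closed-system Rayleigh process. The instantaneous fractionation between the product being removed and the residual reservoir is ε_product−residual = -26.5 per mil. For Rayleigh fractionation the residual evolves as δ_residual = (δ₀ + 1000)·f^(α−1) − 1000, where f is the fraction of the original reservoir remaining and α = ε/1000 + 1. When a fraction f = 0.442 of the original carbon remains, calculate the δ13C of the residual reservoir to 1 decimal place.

-7.5 per mil

Rayleigh residual: δ_res = (δ₀ + 1000)·f^(α−1) − 1000
α = ε/1000 + 1 = 0.97350, so α − 1 = -0.02650
f^(α−1) = 0.442^(-0.02650) = 1.021872
δ_res = (-28.7 + 1000) × 1.021872 − 1000 = 992.544 − 1000 = -7.46 per mil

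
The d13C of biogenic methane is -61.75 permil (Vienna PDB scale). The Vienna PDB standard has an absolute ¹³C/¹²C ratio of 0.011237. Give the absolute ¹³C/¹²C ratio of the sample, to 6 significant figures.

R_sample = R_standard × (d13C/1000 + 1)
R_sample = 0.011237 × (-61.75/1000 + 1) = 0.011237 × 0.938250
R_sample = 0.0105431

0.0105431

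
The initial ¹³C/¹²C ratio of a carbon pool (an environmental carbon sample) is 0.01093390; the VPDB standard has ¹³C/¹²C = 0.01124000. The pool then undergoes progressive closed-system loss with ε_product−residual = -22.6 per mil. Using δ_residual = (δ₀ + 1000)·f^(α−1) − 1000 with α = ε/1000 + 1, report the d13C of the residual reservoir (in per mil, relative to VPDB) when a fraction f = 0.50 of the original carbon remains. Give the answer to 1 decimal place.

-11.9 per mil

δ₀ = (0.01093390/0.01124000 − 1)×1000 = (0.972767 − 1)×1000 = -27.233 per mil
α − 1 = ε/1000 = -0.0226
f^(α−1) = 0.50^(-0.0226) = 1.015788
δ_res = (-27.233 + 1000) × 1.015788 − 1000 = 988.125 − 1000 = -11.87 per mil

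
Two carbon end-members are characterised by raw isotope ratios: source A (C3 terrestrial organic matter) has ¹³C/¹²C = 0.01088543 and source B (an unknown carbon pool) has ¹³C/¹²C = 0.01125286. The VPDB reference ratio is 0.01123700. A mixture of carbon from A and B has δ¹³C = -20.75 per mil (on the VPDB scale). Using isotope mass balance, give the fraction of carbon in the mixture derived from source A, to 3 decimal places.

0.678

δ_A = (0.01088543/0.01123700 − 1)×1000 = (0.968713 − 1)×1000 = -31.287 per mil
δ_B = (0.01125286/0.01123700 − 1)×1000 = (1.001411 − 1)×1000 = 1.411 per mil
f_A = (δ_mix − δ_B)/(δ_A − δ_B) = (-20.75 − (1.411))/(-31.287 − (1.411))
f_A = -22.161 / -32.698 = 0.6778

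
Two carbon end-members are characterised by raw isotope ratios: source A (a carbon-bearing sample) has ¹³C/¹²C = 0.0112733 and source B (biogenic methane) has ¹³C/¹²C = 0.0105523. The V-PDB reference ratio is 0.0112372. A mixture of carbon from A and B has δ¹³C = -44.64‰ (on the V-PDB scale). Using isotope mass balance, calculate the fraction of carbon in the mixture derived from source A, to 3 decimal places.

0.254

δ_A = (0.0112733/0.0112372 − 1)×1000 = (1.003213 − 1)×1000 = 3.213‰
δ_B = (0.0105523/0.0112372 − 1)×1000 = (0.939051 − 1)×1000 = -60.949‰
f_A = (δ_mix − δ_B)/(δ_A − δ_B) = (-44.64 − (-60.949))/(3.213 − (-60.949))
f_A = 16.309 / 64.162 = 0.2542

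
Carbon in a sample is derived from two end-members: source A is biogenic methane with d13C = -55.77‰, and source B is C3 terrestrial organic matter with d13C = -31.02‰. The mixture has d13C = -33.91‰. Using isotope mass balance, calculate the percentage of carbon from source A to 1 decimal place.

11.7%

δ_mix = f_A·δ_A + (1 − f_A)·δ_B  ⇒  f_A = (δ_mix − δ_B)/(δ_A − δ_B)
f_A = (-33.91 − (-31.02)) / (-55.77 − (-31.02))
f_A = -2.89 / -24.75 = 0.1168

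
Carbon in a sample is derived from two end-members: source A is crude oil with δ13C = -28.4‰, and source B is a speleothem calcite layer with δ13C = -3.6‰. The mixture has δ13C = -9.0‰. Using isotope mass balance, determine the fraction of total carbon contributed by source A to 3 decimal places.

0.218

δ_mix = f_A·δ_A + (1 − f_A)·δ_B  ⇒  f_A = (δ_mix − δ_B)/(δ_A − δ_B)
f_A = (-9.0 − (-3.6)) / (-28.4 − (-3.6))
f_A = -5.4 / -24.8 = 0.2177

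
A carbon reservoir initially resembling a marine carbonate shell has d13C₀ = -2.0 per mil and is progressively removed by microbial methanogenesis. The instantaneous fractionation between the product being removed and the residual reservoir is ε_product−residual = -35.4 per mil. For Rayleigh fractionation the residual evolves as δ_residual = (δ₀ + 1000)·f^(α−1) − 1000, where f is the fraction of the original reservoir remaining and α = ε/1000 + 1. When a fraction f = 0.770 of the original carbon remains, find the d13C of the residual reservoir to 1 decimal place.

7.3 per mil

Rayleigh residual: δ_res = (δ₀ + 1000)·f^(α−1) − 1000
α = ε/1000 + 1 = 0.96460, so α − 1 = -0.03540
f^(α−1) = 0.770^(-0.03540) = 1.009295
δ_res = (-2.0 + 1000) × 1.009295 − 1000 = 1007.277 − 1000 = 7.28 per mil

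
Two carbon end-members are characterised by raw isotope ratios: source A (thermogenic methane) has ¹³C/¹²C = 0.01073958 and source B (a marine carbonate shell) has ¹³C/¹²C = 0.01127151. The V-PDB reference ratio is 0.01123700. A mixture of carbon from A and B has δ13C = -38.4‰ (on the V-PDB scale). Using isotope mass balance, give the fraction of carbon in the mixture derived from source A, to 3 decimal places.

0.876

δ_A = (0.01073958/0.01123700 − 1)×1000 = (0.955734 − 1)×1000 = -44.266‰
δ_B = (0.01127151/0.01123700 − 1)×1000 = (1.003071 − 1)×1000 = 3.071‰
f_A = (δ_mix − δ_B)/(δ_A − δ_B) = (-38.4 − (3.071))/(-44.266 − (3.071))
f_A = -41.471 / -47.337 = 0.8761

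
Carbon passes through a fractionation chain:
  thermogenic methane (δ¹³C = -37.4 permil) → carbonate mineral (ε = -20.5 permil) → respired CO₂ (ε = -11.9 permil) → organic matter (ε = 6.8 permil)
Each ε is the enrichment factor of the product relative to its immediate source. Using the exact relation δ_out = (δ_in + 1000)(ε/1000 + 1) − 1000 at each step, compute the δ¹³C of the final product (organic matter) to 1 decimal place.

-62.0 permil

step 1: δ = (-37.40 + 1000)·(-20.5/1000 + 1) − 1000 = -57.13 permil
step 2: δ = (-57.13 + 1000)·(-11.9/1000 + 1) − 1000 = -68.35 permil
step 3: δ = (-68.35 + 1000)·(6.8/1000 + 1) − 1000 = -62.02 permil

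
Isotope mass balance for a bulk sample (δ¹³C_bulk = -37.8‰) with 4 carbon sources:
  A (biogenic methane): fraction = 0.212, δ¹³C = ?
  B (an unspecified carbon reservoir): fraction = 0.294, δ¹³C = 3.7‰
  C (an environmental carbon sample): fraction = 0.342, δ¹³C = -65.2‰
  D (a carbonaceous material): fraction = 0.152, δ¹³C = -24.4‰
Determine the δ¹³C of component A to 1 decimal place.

Isotope mass balance: δ_bulk = Σ fᵢ·δᵢ.
-37.8 = 0.212×δ_A + 0.294×(3.7) + 0.342×(-65.2) + 0.152×(-24.4)
0.212·δ_A = -37.8 − (-24.919) = -12.881
δ_A = -12.881 / 0.212 = -60.76‰

-60.8‰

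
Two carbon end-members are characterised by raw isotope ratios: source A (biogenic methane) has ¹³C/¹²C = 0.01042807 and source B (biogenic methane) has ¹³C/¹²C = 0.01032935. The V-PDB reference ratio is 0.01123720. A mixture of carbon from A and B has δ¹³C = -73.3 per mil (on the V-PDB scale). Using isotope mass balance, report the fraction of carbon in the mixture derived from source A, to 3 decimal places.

0.853

δ_A = (0.01042807/0.01123720 − 1)×1000 = (0.927995 − 1)×1000 = -72.005 per mil
δ_B = (0.01032935/0.01123720 − 1)×1000 = (0.919210 − 1)×1000 = -80.790 per mil
f_A = (δ_mix − δ_B)/(δ_A − δ_B) = (-73.3 − (-80.790))/(-72.005 − (-80.790))
f_A = 7.490 / 8.785 = 0.8525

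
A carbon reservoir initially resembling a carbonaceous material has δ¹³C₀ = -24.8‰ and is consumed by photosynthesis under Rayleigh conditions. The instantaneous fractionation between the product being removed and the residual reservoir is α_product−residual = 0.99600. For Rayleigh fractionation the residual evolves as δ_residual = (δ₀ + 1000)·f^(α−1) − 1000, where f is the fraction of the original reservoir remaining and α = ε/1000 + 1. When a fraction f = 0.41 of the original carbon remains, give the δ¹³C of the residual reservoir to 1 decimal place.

Rayleigh residual: δ_res = (δ₀ + 1000)·f^(α−1) − 1000
α − 1 = -0.00400
f^(α−1) = 0.41^(-0.00400) = 1.003573
δ_res = (-24.8 + 1000) × 1.003573 − 1000 = 978.684 − 1000 = -21.32‰

-21.3‰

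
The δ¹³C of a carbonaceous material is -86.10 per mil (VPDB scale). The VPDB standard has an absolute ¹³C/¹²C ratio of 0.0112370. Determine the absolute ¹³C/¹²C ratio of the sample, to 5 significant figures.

R_sample = R_standard × (δ¹³C/1000 + 1)
R_sample = 0.0112370 × (-86.10/1000 + 1) = 0.0112370 × 0.913900
R_sample = 0.0102695

0.010269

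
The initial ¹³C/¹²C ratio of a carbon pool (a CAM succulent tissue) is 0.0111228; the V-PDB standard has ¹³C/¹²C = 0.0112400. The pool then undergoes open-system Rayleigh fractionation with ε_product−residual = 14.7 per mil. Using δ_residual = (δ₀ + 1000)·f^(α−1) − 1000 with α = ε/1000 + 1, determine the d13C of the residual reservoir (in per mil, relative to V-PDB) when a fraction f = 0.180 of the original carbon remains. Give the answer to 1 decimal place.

δ₀ = (0.0111228/0.0112400 − 1)×1000 = (0.989573 − 1)×1000 = -10.427 per mil
α − 1 = ε/1000 = 0.0147
f^(α−1) = 0.180^(0.0147) = 0.975108
δ_res = (-10.427 + 1000) × 0.975108 − 1000 = 964.940 − 1000 = -35.06 per mil

-35.1 per mil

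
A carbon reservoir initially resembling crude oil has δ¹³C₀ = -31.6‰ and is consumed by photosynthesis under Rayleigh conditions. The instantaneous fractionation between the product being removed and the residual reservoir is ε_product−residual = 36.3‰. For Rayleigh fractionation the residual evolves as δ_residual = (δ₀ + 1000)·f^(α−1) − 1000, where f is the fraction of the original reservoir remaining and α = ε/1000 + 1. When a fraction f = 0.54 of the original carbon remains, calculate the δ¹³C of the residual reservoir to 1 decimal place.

Rayleigh residual: δ_res = (δ₀ + 1000)·f^(α−1) − 1000
α = ε/1000 + 1 = 1.03630, so α − 1 = 0.03630
f^(α−1) = 0.54^(0.03630) = 0.977881
δ_res = (-31.6 + 1000) × 0.977881 − 1000 = 946.980 − 1000 = -53.02‰

-53.0‰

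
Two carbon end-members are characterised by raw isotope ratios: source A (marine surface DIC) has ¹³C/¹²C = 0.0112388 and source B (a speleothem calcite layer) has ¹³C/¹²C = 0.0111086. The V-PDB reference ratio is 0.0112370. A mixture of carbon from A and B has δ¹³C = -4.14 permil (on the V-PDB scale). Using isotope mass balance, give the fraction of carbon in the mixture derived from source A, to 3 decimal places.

0.629

δ_A = (0.0112388/0.0112370 − 1)×1000 = (1.000160 − 1)×1000 = 0.160 permil
δ_B = (0.0111086/0.0112370 − 1)×1000 = (0.988573 − 1)×1000 = -11.427 permil
f_A = (δ_mix − δ_B)/(δ_A − δ_B) = (-4.14 − (-11.427))/(0.160 − (-11.427))
f_A = 7.287 / 11.587 = 0.6289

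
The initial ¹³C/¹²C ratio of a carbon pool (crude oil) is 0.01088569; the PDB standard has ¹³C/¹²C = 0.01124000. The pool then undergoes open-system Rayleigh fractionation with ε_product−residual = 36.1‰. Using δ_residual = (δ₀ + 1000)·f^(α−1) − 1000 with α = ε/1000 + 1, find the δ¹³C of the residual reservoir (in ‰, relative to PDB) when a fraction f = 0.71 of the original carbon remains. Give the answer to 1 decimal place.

-43.4‰

δ₀ = (0.01088569/0.01124000 − 1)×1000 = (0.968478 − 1)×1000 = -31.522‰
α − 1 = ε/1000 = 0.0361
f^(α−1) = 0.71^(0.0361) = 0.987712
δ_res = (-31.522 + 1000) × 0.987712 − 1000 = 956.577 − 1000 = -43.42‰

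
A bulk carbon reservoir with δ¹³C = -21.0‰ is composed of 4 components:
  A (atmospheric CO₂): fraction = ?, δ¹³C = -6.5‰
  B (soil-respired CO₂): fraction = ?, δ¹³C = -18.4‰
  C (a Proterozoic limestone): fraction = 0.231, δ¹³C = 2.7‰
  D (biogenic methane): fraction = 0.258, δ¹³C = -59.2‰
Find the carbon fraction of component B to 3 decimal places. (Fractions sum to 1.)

0.255

Let f_B and f_A be the unknown fractions; fractions sum to 1 so f_B + f_A = 0.511.
Mass balance: Σ fᵢ·δᵢ = δ_bulk ⇒ f_B·(-18.4) + f_A·(-6.5) = -21.0 − (-14.650) = -6.350
Substitute f_A = 0.511 − f_B:
f_B·(-18.4 − -6.5) = -6.350 − 0.511×(-6.5) = -3.029
f_B = -3.029 / -11.9 = 0.2545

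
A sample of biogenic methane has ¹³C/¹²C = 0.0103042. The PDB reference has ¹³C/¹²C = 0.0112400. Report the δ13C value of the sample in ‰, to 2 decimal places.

-83.26‰

δ13C = (R_sample / R_standard − 1) × 1000
R_sample / R_standard = 0.0103042 / 0.0112400 = 0.916744
δ13C = (0.916744 − 1) × 1000 = -83.256‰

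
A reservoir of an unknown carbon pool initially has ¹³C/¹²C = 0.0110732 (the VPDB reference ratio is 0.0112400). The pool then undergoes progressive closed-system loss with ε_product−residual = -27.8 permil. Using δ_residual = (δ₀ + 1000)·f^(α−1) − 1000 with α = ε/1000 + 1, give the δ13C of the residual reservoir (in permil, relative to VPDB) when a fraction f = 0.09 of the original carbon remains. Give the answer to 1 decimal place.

δ₀ = (0.0110732/0.0112400 − 1)×1000 = (0.985160 − 1)×1000 = -14.840 permil
α − 1 = ε/1000 = -0.0278
f^(α−1) = 0.09^(-0.0278) = 1.069232
δ_res = (-14.840 + 1000) × 1.069232 − 1000 = 1053.365 − 1000 = 53.37 permil

53.4 permil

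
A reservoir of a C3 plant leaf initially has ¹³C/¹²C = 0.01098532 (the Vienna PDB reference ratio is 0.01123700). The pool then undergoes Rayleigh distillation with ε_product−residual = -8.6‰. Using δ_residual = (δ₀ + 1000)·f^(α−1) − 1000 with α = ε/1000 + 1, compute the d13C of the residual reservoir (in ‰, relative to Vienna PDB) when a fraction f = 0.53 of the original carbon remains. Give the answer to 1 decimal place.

-17.0‰

δ₀ = (0.01098532/0.01123700 − 1)×1000 = (0.977603 − 1)×1000 = -22.397‰
α − 1 = ε/1000 = -0.0086
f^(α−1) = 0.53^(-0.0086) = 1.005475
δ_res = (-22.397 + 1000) × 1.005475 − 1000 = 982.955 − 1000 = -17.05‰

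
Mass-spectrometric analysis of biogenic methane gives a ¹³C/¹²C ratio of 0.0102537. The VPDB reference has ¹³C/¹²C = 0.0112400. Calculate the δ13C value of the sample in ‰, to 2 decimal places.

δ13C = (R_sample / R_standard − 1) × 1000
R_sample / R_standard = 0.0102537 / 0.0112400 = 0.912251
δ13C = (0.912251 − 1) × 1000 = -87.749‰

-87.75‰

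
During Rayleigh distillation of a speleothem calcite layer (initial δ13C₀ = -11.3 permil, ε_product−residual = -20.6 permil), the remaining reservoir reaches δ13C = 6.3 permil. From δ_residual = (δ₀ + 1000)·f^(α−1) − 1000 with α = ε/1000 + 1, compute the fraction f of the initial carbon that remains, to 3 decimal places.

α − 1 = ε/1000 = -0.0206
(δ_res + 1000)/(δ₀ + 1000) = (6.3 + 1000)/(-11.3 + 1000) = 1006.3/988.7 = 1.017801
f = 1.017801^(1/-0.0206) = exp(ln(1.017801)/-0.0206) = exp(0.01764/-0.0206)
f = exp(-0.8565) = 0.4246

0.425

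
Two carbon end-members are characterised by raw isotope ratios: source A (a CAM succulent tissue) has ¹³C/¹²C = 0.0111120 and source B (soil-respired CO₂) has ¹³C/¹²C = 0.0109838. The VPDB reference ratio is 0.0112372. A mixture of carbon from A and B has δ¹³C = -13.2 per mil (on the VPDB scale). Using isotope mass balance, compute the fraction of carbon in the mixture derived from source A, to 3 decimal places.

δ_A = (0.0111120/0.0112372 − 1)×1000 = (0.988858 − 1)×1000 = -11.142 per mil
δ_B = (0.0109838/0.0112372 − 1)×1000 = (0.977450 − 1)×1000 = -22.550 per mil
f_A = (δ_mix − δ_B)/(δ_A − δ_B) = (-13.2 − (-22.550))/(-11.142 − (-22.550))
f_A = 9.350 / 11.409 = 0.8196

0.820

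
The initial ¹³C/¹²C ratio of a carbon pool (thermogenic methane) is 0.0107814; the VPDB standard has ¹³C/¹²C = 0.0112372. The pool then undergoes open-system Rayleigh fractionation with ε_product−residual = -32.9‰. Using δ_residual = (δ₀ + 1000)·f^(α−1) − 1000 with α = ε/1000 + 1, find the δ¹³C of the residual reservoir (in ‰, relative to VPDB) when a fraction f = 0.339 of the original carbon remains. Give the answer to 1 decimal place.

δ₀ = (0.0107814/0.0112372 − 1)×1000 = (0.959438 − 1)×1000 = -40.562‰
α − 1 = ε/1000 = -0.0329
f^(α−1) = 0.339^(-0.0329) = 1.036231
δ_res = (-40.562 + 1000) × 1.036231 − 1000 = 994.199 − 1000 = -5.80‰

-5.8‰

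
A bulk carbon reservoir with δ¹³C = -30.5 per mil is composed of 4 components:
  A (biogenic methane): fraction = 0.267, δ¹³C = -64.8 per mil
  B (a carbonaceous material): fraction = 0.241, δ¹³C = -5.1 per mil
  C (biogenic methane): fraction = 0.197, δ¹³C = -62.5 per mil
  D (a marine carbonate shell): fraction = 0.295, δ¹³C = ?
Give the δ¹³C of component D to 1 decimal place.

1.2 per mil

Isotope mass balance: δ_bulk = Σ fᵢ·δᵢ.
-30.5 = 0.267×(-64.8) + 0.241×(-5.1) + 0.197×(-62.5) + 0.295×δ_D
0.295·δ_D = -30.5 − (-30.843) = 0.343
δ_D = 0.343 / 0.295 = 1.16 per mil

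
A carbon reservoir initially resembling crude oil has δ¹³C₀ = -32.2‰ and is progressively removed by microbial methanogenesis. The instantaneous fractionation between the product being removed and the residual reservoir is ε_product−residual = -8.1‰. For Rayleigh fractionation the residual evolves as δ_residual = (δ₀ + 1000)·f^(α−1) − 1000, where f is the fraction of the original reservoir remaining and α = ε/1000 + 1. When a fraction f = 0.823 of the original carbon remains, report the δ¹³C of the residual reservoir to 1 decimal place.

Rayleigh residual: δ_res = (δ₀ + 1000)·f^(α−1) − 1000
α = ε/1000 + 1 = 0.99190, so α − 1 = -0.00810
f^(α−1) = 0.823^(-0.00810) = 1.001579
δ_res = (-32.2 + 1000) × 1.001579 − 1000 = 969.328 − 1000 = -30.67‰

-30.7‰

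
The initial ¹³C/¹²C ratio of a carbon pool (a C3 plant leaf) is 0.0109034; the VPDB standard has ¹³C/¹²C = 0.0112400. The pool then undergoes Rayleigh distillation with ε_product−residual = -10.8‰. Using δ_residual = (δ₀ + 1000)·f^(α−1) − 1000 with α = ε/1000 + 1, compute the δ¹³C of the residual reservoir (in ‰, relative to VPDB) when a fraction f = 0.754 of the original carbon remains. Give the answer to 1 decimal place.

-27.0‰

δ₀ = (0.0109034/0.0112400 − 1)×1000 = (0.970053 − 1)×1000 = -29.947‰
α − 1 = ε/1000 = -0.0108
f^(α−1) = 0.754^(-0.0108) = 1.003054
δ_res = (-29.947 + 1000) × 1.003054 − 1000 = 973.016 − 1000 = -26.98‰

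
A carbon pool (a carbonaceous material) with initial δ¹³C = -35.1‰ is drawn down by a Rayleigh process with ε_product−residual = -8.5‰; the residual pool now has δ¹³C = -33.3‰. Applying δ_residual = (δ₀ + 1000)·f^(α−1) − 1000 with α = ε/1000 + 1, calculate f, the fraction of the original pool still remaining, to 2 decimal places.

α − 1 = ε/1000 = -0.0085
(δ_res + 1000)/(δ₀ + 1000) = (-33.3 + 1000)/(-35.1 + 1000) = 966.7/964.9 = 1.001865
f = 1.001865^(1/-0.0085) = exp(ln(1.001865)/-0.0085) = exp(0.00186/-0.0085)
f = exp(-0.2193) = 0.8031

0.80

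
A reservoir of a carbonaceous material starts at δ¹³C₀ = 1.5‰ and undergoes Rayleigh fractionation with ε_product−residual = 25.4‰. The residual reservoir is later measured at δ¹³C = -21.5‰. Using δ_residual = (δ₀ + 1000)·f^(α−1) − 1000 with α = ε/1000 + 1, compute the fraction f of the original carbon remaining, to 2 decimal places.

α − 1 = ε/1000 = 0.0254
(δ_res + 1000)/(δ₀ + 1000) = (-21.5 + 1000)/(1.5 + 1000) = 978.5/1001.5 = 0.977034
f = 0.977034^(1/0.0254) = exp(ln(0.977034)/0.0254) = exp(-0.02323/0.0254)
f = exp(-0.9147) = 0.4006

0.40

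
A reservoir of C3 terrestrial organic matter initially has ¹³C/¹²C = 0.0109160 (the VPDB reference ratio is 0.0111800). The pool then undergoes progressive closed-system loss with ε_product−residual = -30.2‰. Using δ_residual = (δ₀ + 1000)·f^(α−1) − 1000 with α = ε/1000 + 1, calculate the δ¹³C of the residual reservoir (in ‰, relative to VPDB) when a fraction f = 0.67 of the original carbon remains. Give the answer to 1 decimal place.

-11.7‰

δ₀ = (0.0109160/0.0111800 − 1)×1000 = (0.976386 − 1)×1000 = -23.614‰
α − 1 = ε/1000 = -0.0302
f^(α−1) = 0.67^(-0.0302) = 1.012168
δ_res = (-23.614 + 1000) × 1.012168 − 1000 = 988.267 − 1000 = -11.73‰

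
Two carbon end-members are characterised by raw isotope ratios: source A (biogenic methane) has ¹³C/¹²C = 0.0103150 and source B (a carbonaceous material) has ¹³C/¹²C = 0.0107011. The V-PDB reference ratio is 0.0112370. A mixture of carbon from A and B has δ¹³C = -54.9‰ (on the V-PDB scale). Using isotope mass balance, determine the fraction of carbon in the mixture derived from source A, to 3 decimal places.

0.210

δ_A = (0.0103150/0.0112370 − 1)×1000 = (0.917950 − 1)×1000 = -82.050‰
δ_B = (0.0107011/0.0112370 − 1)×1000 = (0.952309 − 1)×1000 = -47.691‰
f_A = (δ_mix − δ_B)/(δ_A − δ_B) = (-54.9 − (-47.691))/(-82.050 − (-47.691))
f_A = -7.209 / -34.360 = 0.2098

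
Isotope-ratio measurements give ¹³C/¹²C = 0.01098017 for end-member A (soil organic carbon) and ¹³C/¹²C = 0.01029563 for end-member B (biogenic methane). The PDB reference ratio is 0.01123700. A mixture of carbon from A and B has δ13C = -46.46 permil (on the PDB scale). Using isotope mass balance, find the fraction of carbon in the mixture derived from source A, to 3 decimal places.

δ_A = (0.01098017/0.01123700 − 1)×1000 = (0.977144 − 1)×1000 = -22.856 permil
δ_B = (0.01029563/0.01123700 − 1)×1000 = (0.916226 − 1)×1000 = -83.774 permil
f_A = (δ_mix − δ_B)/(δ_A − δ_B) = (-46.46 − (-83.774))/(-22.856 − (-83.774))
f_A = 37.314 / 60.918 = 0.6125

0.613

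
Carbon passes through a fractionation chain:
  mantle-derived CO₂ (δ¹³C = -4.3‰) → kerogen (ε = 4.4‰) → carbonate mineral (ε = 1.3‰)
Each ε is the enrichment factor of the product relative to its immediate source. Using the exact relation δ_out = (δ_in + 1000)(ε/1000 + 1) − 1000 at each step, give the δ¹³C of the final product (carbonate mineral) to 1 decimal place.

step 1: δ = (-4.30 + 1000)·(4.4/1000 + 1) − 1000 = 0.08‰
step 2: δ = (0.08 + 1000)·(1.3/1000 + 1) − 1000 = 1.38‰

1.4‰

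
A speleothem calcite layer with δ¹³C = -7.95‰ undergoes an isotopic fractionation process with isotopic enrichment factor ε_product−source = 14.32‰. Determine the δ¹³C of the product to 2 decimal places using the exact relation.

6.26‰

To first order, δ_product ≈ δ_source + ε = 6.37‰.
Exactly, δ_product = (δ_source + 1000)·(ε/1000 + 1) − 1000.
δ_product = (-7.95 + 1000) × (14.32/1000 + 1) − 1000
δ_product = 6.256‰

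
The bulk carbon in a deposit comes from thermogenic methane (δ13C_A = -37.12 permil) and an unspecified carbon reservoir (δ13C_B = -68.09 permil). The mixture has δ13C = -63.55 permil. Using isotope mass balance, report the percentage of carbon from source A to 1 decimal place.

14.7%

δ_mix = f_A·δ_A + (1 − f_A)·δ_B  ⇒  f_A = (δ_mix − δ_B)/(δ_A − δ_B)
f_A = (-63.55 − (-68.09)) / (-37.12 − (-68.09))
f_A = 4.54 / 30.97 = 0.1466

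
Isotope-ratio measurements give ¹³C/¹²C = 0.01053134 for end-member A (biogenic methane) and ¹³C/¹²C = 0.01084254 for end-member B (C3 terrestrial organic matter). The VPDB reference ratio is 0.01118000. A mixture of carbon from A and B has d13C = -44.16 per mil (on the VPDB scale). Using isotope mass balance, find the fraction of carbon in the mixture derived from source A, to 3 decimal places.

0.502

δ_A = (0.01053134/0.01118000 − 1)×1000 = (0.941980 − 1)×1000 = -58.020 per mil
δ_B = (0.01084254/0.01118000 − 1)×1000 = (0.969816 − 1)×1000 = -30.184 per mil
f_A = (δ_mix − δ_B)/(δ_A − δ_B) = (-44.16 − (-30.184))/(-58.020 − (-30.184))
f_A = -13.976 / -27.835 = 0.5021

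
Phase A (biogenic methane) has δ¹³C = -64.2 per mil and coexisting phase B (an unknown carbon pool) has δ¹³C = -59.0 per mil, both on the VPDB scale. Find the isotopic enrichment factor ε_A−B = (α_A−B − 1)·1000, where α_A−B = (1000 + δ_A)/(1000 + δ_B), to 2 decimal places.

α_A−B = (1000 + -64.2) / (1000 + -59.0) = 935.8 / 941.0 = 0.994474
ε_A−B = (0.994474 − 1) × 1000 = -5.526 per mil
(The approximation ε ≈ δ_A − δ_B would give -5.2 per mil.)

-5.53 per mil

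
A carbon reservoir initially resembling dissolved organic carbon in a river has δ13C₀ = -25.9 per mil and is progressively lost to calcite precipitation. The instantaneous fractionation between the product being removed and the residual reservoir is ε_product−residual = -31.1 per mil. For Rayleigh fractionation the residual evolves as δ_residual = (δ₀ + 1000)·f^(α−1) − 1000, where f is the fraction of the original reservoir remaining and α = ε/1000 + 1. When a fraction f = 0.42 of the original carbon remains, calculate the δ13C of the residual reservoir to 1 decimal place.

0.7 per mil

Rayleigh residual: δ_res = (δ₀ + 1000)·f^(α−1) − 1000
α = ε/1000 + 1 = 0.96890, so α − 1 = -0.03110
f^(α−1) = 0.42^(-0.03110) = 1.027347
δ_res = (-25.9 + 1000) × 1.027347 − 1000 = 1000.738 − 1000 = 0.74 per mil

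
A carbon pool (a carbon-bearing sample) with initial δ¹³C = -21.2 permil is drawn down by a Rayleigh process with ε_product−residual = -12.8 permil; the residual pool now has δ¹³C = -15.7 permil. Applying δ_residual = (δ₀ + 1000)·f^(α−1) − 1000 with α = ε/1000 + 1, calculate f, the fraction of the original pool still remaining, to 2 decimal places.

0.65

α − 1 = ε/1000 = -0.0128
(δ_res + 1000)/(δ₀ + 1000) = (-15.7 + 1000)/(-21.2 + 1000) = 984.3/978.8 = 1.005619
f = 1.005619^(1/-0.0128) = exp(ln(1.005619)/-0.0128) = exp(0.00560/-0.0128)
f = exp(-0.4378) = 0.6455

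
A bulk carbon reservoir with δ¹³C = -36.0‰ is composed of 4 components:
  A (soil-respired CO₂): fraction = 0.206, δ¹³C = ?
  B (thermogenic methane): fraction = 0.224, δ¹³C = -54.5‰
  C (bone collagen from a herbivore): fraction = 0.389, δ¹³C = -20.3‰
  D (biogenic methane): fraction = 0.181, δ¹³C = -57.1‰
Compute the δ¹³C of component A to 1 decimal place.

-27.0‰

Isotope mass balance: δ_bulk = Σ fᵢ·δᵢ.
-36.0 = 0.206×δ_A + 0.224×(-54.5) + 0.389×(-20.3) + 0.181×(-57.1)
0.206·δ_A = -36.0 − (-30.440) = -5.560
δ_A = -5.560 / 0.206 = -26.99‰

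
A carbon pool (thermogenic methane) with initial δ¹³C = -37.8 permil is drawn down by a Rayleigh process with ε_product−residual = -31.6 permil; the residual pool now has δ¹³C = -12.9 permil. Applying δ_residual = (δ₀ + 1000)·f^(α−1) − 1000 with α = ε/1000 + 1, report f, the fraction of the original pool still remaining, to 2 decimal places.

0.45

α − 1 = ε/1000 = -0.0316
(δ_res + 1000)/(δ₀ + 1000) = (-12.9 + 1000)/(-37.8 + 1000) = 987.1/962.2 = 1.025878
f = 1.025878^(1/-0.0316) = exp(ln(1.025878)/-0.0316) = exp(0.02555/-0.0316)
f = exp(-0.8085) = 0.4455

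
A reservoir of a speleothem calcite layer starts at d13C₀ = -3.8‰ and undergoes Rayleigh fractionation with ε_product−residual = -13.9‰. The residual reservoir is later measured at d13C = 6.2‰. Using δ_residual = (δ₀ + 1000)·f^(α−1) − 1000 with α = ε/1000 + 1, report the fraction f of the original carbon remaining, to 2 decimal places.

α − 1 = ε/1000 = -0.0139
(δ_res + 1000)/(δ₀ + 1000) = (6.2 + 1000)/(-3.8 + 1000) = 1006.2/996.2 = 1.010038
f = 1.010038^(1/-0.0139) = exp(ln(1.010038)/-0.0139) = exp(0.00999/-0.0139)
f = exp(-0.7186) = 0.4874

0.49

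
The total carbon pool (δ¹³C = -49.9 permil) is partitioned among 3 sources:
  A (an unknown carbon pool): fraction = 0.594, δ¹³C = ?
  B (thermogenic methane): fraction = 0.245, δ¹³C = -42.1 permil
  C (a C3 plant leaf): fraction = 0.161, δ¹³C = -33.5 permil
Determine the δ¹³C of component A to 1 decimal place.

Isotope mass balance: δ_bulk = Σ fᵢ·δᵢ.
-49.9 = 0.594×δ_A + 0.245×(-42.1) + 0.161×(-33.5)
0.594·δ_A = -49.9 − (-15.708) = -34.192
δ_A = -34.192 / 0.594 = -57.56 permil

-57.6 permil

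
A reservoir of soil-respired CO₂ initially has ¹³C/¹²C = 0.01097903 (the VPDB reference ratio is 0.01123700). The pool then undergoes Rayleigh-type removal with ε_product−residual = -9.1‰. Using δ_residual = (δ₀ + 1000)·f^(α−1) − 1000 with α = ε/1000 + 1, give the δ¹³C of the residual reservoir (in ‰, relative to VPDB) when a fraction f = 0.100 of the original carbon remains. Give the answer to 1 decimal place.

-2.3‰

δ₀ = (0.01097903/0.01123700 − 1)×1000 = (0.977043 − 1)×1000 = -22.957‰
α − 1 = ε/1000 = -0.0091
f^(α−1) = 0.100^(-0.0091) = 1.021175
δ_res = (-22.957 + 1000) × 1.021175 − 1000 = 997.731 − 1000 = -2.27‰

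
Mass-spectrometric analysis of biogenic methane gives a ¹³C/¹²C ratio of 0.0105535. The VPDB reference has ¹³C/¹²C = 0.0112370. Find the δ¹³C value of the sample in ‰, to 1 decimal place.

δ¹³C = (R_sample / R_standard − 1) × 1000
R_sample / R_standard = 0.0105535 / 0.0112370 = 0.939174
δ¹³C = (0.939174 − 1) × 1000 = -60.83‰

-60.8‰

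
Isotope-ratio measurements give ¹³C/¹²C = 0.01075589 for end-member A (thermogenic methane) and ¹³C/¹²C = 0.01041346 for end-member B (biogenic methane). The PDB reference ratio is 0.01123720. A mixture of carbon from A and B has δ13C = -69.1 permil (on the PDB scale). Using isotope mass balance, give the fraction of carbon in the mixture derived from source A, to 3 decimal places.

δ_A = (0.01075589/0.01123720 − 1)×1000 = (0.957168 − 1)×1000 = -42.832 permil
δ_B = (0.01041346/0.01123720 − 1)×1000 = (0.926695 − 1)×1000 = -73.305 permil
f_A = (δ_mix − δ_B)/(δ_A − δ_B) = (-69.1 − (-73.305))/(-42.832 − (-73.305))
f_A = 4.205 / 30.473 = 0.1380

0.138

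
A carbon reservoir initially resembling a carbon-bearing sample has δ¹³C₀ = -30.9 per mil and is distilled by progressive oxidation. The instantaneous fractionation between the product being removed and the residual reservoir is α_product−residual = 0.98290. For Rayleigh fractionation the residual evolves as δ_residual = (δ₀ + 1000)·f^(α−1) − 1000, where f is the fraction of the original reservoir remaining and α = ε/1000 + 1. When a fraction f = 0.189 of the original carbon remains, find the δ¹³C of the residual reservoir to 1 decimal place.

Rayleigh residual: δ_res = (δ₀ + 1000)·f^(α−1) − 1000
α − 1 = -0.01710
f^(α−1) = 0.189^(-0.01710) = 1.028898
δ_res = (-30.9 + 1000) × 1.028898 − 1000 = 997.105 − 1000 = -2.89 per mil

-2.9 per mil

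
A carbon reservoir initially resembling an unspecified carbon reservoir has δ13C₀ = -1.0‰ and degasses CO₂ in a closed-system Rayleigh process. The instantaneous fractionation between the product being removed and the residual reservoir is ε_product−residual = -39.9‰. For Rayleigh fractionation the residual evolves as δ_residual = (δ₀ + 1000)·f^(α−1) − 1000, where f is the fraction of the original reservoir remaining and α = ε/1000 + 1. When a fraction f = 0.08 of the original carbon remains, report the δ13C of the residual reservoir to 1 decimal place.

104.9‰

Rayleigh residual: δ_res = (δ₀ + 1000)·f^(α−1) − 1000
α = ε/1000 + 1 = 0.96010, so α − 1 = -0.03990
f^(α−1) = 0.08^(-0.03990) = 1.106029
δ_res = (-1.0 + 1000) × 1.106029 − 1000 = 1104.923 − 1000 = 104.92‰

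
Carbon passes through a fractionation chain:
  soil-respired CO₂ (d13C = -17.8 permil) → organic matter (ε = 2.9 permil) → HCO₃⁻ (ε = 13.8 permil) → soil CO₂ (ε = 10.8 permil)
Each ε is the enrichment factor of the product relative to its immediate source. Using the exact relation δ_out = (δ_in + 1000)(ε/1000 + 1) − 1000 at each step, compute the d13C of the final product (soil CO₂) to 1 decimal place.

step 1: δ = (-17.80 + 1000)·(2.9/1000 + 1) − 1000 = -14.95 permil
step 2: δ = (-14.95 + 1000)·(13.8/1000 + 1) − 1000 = -1.36 permil
step 3: δ = (-1.36 + 1000)·(10.8/1000 + 1) − 1000 = 9.43 permil

9.4 permil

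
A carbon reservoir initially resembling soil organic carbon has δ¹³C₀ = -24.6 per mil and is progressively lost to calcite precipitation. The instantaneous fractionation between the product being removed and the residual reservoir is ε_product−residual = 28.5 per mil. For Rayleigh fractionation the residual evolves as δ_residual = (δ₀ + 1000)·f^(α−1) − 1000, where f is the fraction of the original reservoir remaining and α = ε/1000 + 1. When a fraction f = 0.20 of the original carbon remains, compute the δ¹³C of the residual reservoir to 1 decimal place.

-68.3 per mil

Rayleigh residual: δ_res = (δ₀ + 1000)·f^(α−1) − 1000
α = ε/1000 + 1 = 1.02850, so α − 1 = 0.02850
f^(α−1) = 0.20^(0.02850) = 0.955167
δ_res = (-24.6 + 1000) × 0.955167 − 1000 = 931.670 − 1000 = -68.33 per mil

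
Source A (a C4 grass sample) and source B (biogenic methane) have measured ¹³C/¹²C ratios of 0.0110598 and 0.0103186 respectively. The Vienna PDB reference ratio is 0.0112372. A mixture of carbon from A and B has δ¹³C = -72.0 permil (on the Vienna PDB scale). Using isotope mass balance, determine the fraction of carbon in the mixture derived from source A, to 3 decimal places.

0.148

δ_A = (0.0110598/0.0112372 − 1)×1000 = (0.984213 − 1)×1000 = -15.787 permil
δ_B = (0.0103186/0.0112372 − 1)×1000 = (0.918254 − 1)×1000 = -81.746 permil
f_A = (δ_mix − δ_B)/(δ_A − δ_B) = (-72.0 − (-81.746))/(-15.787 − (-81.746))
f_A = 9.746 / 65.959 = 0.1478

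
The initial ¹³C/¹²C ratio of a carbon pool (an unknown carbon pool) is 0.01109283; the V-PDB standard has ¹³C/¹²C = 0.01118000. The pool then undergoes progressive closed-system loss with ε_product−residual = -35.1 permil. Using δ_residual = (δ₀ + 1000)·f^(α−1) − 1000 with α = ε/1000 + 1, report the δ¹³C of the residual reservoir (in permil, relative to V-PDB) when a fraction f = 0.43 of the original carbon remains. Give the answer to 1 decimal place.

δ₀ = (0.01109283/0.01118000 − 1)×1000 = (0.992203 − 1)×1000 = -7.797 permil
α − 1 = ε/1000 = -0.0351
f^(α−1) = 0.43^(-0.0351) = 1.030066
δ_res = (-7.797 + 1000) × 1.030066 − 1000 = 1022.035 − 1000 = 22.04 permil

22.0 permil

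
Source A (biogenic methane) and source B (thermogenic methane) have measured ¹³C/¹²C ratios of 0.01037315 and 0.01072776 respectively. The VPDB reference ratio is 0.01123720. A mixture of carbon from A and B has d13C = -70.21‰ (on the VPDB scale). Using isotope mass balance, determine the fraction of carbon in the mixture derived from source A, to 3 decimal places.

0.788

δ_A = (0.01037315/0.01123720 − 1)×1000 = (0.923108 − 1)×1000 = -76.892‰
δ_B = (0.01072776/0.01123720 − 1)×1000 = (0.954665 − 1)×1000 = -45.335‰
f_A = (δ_mix − δ_B)/(δ_A − δ_B) = (-70.21 − (-45.335))/(-76.892 − (-45.335))
f_A = -24.875 / -31.557 = 0.7883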